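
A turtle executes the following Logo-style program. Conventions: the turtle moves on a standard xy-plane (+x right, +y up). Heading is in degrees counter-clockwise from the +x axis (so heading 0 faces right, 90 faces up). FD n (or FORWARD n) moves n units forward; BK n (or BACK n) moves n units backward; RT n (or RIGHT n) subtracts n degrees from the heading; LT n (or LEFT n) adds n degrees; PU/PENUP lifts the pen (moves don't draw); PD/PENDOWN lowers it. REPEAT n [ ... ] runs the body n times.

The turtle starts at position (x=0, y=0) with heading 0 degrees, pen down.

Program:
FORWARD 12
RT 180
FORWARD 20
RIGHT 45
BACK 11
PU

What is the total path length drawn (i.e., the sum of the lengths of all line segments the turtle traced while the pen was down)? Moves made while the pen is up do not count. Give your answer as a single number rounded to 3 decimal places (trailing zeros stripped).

Executing turtle program step by step:
Start: pos=(0,0), heading=0, pen down
FD 12: (0,0) -> (12,0) [heading=0, draw]
RT 180: heading 0 -> 180
FD 20: (12,0) -> (-8,0) [heading=180, draw]
RT 45: heading 180 -> 135
BK 11: (-8,0) -> (-0.222,-7.778) [heading=135, draw]
PU: pen up
Final: pos=(-0.222,-7.778), heading=135, 3 segment(s) drawn

Segment lengths:
  seg 1: (0,0) -> (12,0), length = 12
  seg 2: (12,0) -> (-8,0), length = 20
  seg 3: (-8,0) -> (-0.222,-7.778), length = 11
Total = 43

Answer: 43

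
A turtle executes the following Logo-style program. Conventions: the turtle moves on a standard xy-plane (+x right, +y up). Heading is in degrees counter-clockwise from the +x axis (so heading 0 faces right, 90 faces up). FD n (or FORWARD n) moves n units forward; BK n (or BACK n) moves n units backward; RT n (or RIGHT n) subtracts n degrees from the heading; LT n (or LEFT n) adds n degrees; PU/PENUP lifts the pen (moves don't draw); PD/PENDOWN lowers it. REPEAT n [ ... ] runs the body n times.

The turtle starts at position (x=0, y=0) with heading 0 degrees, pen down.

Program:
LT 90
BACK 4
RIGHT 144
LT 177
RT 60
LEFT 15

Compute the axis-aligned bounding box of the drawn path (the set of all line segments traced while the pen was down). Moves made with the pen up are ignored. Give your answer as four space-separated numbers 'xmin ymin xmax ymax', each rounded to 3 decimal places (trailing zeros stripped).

Executing turtle program step by step:
Start: pos=(0,0), heading=0, pen down
LT 90: heading 0 -> 90
BK 4: (0,0) -> (0,-4) [heading=90, draw]
RT 144: heading 90 -> 306
LT 177: heading 306 -> 123
RT 60: heading 123 -> 63
LT 15: heading 63 -> 78
Final: pos=(0,-4), heading=78, 1 segment(s) drawn

Segment endpoints: x in {0, 0}, y in {-4, 0}
xmin=0, ymin=-4, xmax=0, ymax=0

Answer: 0 -4 0 0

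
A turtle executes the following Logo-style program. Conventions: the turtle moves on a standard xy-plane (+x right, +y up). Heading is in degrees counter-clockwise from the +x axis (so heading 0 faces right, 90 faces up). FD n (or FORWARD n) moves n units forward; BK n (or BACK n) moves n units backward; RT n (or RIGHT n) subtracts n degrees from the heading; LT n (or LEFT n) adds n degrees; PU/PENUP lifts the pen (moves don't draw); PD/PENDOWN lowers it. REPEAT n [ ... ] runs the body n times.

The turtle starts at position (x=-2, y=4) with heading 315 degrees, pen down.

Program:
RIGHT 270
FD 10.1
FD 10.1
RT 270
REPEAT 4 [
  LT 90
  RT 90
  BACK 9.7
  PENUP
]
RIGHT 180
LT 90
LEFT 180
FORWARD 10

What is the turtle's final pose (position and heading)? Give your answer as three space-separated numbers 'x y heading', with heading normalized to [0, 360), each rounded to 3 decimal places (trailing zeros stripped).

Answer: 32.648 -16.223 225

Derivation:
Executing turtle program step by step:
Start: pos=(-2,4), heading=315, pen down
RT 270: heading 315 -> 45
FD 10.1: (-2,4) -> (5.142,11.142) [heading=45, draw]
FD 10.1: (5.142,11.142) -> (12.284,18.284) [heading=45, draw]
RT 270: heading 45 -> 135
REPEAT 4 [
  -- iteration 1/4 --
  LT 90: heading 135 -> 225
  RT 90: heading 225 -> 135
  BK 9.7: (12.284,18.284) -> (19.142,11.425) [heading=135, draw]
  PU: pen up
  -- iteration 2/4 --
  LT 90: heading 135 -> 225
  RT 90: heading 225 -> 135
  BK 9.7: (19.142,11.425) -> (26.001,4.566) [heading=135, move]
  PU: pen up
  -- iteration 3/4 --
  LT 90: heading 135 -> 225
  RT 90: heading 225 -> 135
  BK 9.7: (26.001,4.566) -> (32.86,-2.293) [heading=135, move]
  PU: pen up
  -- iteration 4/4 --
  LT 90: heading 135 -> 225
  RT 90: heading 225 -> 135
  BK 9.7: (32.86,-2.293) -> (39.719,-9.152) [heading=135, move]
  PU: pen up
]
RT 180: heading 135 -> 315
LT 90: heading 315 -> 45
LT 180: heading 45 -> 225
FD 10: (39.719,-9.152) -> (32.648,-16.223) [heading=225, move]
Final: pos=(32.648,-16.223), heading=225, 3 segment(s) drawn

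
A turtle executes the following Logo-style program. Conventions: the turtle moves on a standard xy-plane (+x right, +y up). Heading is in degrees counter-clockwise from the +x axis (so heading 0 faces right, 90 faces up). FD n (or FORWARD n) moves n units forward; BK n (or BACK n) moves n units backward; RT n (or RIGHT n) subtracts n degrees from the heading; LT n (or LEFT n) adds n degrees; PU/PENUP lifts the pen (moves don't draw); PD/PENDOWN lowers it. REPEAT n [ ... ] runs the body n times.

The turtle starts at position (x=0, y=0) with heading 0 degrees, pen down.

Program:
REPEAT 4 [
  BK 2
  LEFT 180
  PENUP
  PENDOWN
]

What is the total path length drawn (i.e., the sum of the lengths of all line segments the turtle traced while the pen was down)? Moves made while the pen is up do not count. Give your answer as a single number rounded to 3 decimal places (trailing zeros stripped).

Answer: 8

Derivation:
Executing turtle program step by step:
Start: pos=(0,0), heading=0, pen down
REPEAT 4 [
  -- iteration 1/4 --
  BK 2: (0,0) -> (-2,0) [heading=0, draw]
  LT 180: heading 0 -> 180
  PU: pen up
  PD: pen down
  -- iteration 2/4 --
  BK 2: (-2,0) -> (0,0) [heading=180, draw]
  LT 180: heading 180 -> 0
  PU: pen up
  PD: pen down
  -- iteration 3/4 --
  BK 2: (0,0) -> (-2,0) [heading=0, draw]
  LT 180: heading 0 -> 180
  PU: pen up
  PD: pen down
  -- iteration 4/4 --
  BK 2: (-2,0) -> (0,0) [heading=180, draw]
  LT 180: heading 180 -> 0
  PU: pen up
  PD: pen down
]
Final: pos=(0,0), heading=0, 4 segment(s) drawn

Segment lengths:
  seg 1: (0,0) -> (-2,0), length = 2
  seg 2: (-2,0) -> (0,0), length = 2
  seg 3: (0,0) -> (-2,0), length = 2
  seg 4: (-2,0) -> (0,0), length = 2
Total = 8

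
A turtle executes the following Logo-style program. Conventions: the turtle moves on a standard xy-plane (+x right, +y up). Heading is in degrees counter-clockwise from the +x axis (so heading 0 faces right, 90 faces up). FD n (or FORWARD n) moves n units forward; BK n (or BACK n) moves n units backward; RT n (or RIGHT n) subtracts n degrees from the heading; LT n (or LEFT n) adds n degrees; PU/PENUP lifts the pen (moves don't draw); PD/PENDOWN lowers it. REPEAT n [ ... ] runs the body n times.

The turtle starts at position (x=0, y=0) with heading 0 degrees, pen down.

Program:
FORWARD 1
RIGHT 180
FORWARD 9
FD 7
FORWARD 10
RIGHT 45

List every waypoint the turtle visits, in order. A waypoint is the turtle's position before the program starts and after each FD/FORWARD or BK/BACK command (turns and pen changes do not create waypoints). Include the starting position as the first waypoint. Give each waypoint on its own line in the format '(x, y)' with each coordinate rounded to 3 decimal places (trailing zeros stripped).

Answer: (0, 0)
(1, 0)
(-8, 0)
(-15, 0)
(-25, 0)

Derivation:
Executing turtle program step by step:
Start: pos=(0,0), heading=0, pen down
FD 1: (0,0) -> (1,0) [heading=0, draw]
RT 180: heading 0 -> 180
FD 9: (1,0) -> (-8,0) [heading=180, draw]
FD 7: (-8,0) -> (-15,0) [heading=180, draw]
FD 10: (-15,0) -> (-25,0) [heading=180, draw]
RT 45: heading 180 -> 135
Final: pos=(-25,0), heading=135, 4 segment(s) drawn
Waypoints (5 total):
(0, 0)
(1, 0)
(-8, 0)
(-15, 0)
(-25, 0)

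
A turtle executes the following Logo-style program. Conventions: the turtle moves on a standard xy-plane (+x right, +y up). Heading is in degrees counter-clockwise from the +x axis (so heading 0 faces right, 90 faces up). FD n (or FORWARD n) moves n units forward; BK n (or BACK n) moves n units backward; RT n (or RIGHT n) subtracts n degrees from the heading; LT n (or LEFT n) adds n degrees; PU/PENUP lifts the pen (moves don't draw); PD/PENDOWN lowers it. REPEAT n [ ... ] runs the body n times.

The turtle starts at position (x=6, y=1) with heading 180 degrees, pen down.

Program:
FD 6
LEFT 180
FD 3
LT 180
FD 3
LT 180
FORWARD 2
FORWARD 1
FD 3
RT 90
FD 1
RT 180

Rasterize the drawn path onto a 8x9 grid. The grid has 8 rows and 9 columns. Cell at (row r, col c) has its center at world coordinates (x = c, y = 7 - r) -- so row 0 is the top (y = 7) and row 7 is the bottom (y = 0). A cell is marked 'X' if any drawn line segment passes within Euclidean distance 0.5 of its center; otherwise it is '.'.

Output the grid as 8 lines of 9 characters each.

Segment 0: (6,1) -> (0,1)
Segment 1: (0,1) -> (3,1)
Segment 2: (3,1) -> (0,1)
Segment 3: (0,1) -> (2,1)
Segment 4: (2,1) -> (3,1)
Segment 5: (3,1) -> (6,1)
Segment 6: (6,1) -> (6,-0)

Answer: .........
.........
.........
.........
.........
.........
XXXXXXX..
......X..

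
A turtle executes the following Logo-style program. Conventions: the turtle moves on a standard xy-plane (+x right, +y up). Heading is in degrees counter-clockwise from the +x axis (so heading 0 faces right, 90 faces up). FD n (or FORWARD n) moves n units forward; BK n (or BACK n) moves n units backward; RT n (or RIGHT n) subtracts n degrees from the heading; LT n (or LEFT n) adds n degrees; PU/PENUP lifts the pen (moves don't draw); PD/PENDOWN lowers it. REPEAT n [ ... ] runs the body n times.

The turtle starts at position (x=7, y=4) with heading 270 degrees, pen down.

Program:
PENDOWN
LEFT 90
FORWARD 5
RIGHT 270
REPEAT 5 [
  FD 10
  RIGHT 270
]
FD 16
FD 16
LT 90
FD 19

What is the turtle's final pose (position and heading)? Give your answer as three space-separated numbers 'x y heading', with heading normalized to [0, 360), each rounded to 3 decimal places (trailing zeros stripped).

Executing turtle program step by step:
Start: pos=(7,4), heading=270, pen down
PD: pen down
LT 90: heading 270 -> 0
FD 5: (7,4) -> (12,4) [heading=0, draw]
RT 270: heading 0 -> 90
REPEAT 5 [
  -- iteration 1/5 --
  FD 10: (12,4) -> (12,14) [heading=90, draw]
  RT 270: heading 90 -> 180
  -- iteration 2/5 --
  FD 10: (12,14) -> (2,14) [heading=180, draw]
  RT 270: heading 180 -> 270
  -- iteration 3/5 --
  FD 10: (2,14) -> (2,4) [heading=270, draw]
  RT 270: heading 270 -> 0
  -- iteration 4/5 --
  FD 10: (2,4) -> (12,4) [heading=0, draw]
  RT 270: heading 0 -> 90
  -- iteration 5/5 --
  FD 10: (12,4) -> (12,14) [heading=90, draw]
  RT 270: heading 90 -> 180
]
FD 16: (12,14) -> (-4,14) [heading=180, draw]
FD 16: (-4,14) -> (-20,14) [heading=180, draw]
LT 90: heading 180 -> 270
FD 19: (-20,14) -> (-20,-5) [heading=270, draw]
Final: pos=(-20,-5), heading=270, 9 segment(s) drawn

Answer: -20 -5 270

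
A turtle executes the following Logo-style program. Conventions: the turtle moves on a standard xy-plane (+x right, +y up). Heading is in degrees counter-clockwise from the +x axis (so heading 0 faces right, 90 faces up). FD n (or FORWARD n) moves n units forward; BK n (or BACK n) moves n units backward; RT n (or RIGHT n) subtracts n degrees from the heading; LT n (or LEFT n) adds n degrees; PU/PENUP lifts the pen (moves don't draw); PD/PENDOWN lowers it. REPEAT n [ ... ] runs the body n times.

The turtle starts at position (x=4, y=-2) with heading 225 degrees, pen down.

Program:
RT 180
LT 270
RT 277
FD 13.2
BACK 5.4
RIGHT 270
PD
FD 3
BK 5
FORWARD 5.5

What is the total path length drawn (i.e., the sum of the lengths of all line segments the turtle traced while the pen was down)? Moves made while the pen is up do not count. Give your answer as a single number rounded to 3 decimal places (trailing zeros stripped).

Answer: 32.1

Derivation:
Executing turtle program step by step:
Start: pos=(4,-2), heading=225, pen down
RT 180: heading 225 -> 45
LT 270: heading 45 -> 315
RT 277: heading 315 -> 38
FD 13.2: (4,-2) -> (14.402,6.127) [heading=38, draw]
BK 5.4: (14.402,6.127) -> (10.146,2.802) [heading=38, draw]
RT 270: heading 38 -> 128
PD: pen down
FD 3: (10.146,2.802) -> (8.299,5.166) [heading=128, draw]
BK 5: (8.299,5.166) -> (11.378,1.226) [heading=128, draw]
FD 5.5: (11.378,1.226) -> (7.992,5.56) [heading=128, draw]
Final: pos=(7.992,5.56), heading=128, 5 segment(s) drawn

Segment lengths:
  seg 1: (4,-2) -> (14.402,6.127), length = 13.2
  seg 2: (14.402,6.127) -> (10.146,2.802), length = 5.4
  seg 3: (10.146,2.802) -> (8.299,5.166), length = 3
  seg 4: (8.299,5.166) -> (11.378,1.226), length = 5
  seg 5: (11.378,1.226) -> (7.992,5.56), length = 5.5
Total = 32.1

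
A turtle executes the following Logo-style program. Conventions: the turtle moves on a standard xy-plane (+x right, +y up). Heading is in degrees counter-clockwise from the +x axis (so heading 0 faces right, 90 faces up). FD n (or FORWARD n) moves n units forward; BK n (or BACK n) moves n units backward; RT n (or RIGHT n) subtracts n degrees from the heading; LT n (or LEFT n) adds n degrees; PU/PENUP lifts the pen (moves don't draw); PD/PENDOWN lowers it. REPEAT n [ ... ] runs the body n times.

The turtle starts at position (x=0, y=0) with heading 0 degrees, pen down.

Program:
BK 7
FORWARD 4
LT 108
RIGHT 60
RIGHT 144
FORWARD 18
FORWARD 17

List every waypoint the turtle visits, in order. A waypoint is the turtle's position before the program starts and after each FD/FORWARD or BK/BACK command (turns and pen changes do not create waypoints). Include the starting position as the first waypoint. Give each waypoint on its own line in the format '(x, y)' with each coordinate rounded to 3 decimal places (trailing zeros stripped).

Answer: (0, 0)
(-7, 0)
(-3, 0)
(-4.882, -17.901)
(-6.658, -34.808)

Derivation:
Executing turtle program step by step:
Start: pos=(0,0), heading=0, pen down
BK 7: (0,0) -> (-7,0) [heading=0, draw]
FD 4: (-7,0) -> (-3,0) [heading=0, draw]
LT 108: heading 0 -> 108
RT 60: heading 108 -> 48
RT 144: heading 48 -> 264
FD 18: (-3,0) -> (-4.882,-17.901) [heading=264, draw]
FD 17: (-4.882,-17.901) -> (-6.658,-34.808) [heading=264, draw]
Final: pos=(-6.658,-34.808), heading=264, 4 segment(s) drawn
Waypoints (5 total):
(0, 0)
(-7, 0)
(-3, 0)
(-4.882, -17.901)
(-6.658, -34.808)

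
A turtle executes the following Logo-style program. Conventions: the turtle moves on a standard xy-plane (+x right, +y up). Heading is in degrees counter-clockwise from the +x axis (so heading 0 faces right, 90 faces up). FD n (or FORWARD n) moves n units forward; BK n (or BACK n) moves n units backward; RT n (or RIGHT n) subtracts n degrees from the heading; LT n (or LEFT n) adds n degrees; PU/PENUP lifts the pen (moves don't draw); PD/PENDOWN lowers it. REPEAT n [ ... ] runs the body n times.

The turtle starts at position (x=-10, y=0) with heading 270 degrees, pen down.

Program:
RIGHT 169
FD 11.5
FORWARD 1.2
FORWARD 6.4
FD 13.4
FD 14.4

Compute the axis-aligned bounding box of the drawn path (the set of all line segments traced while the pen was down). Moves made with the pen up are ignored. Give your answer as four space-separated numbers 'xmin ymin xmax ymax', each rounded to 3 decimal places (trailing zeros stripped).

Executing turtle program step by step:
Start: pos=(-10,0), heading=270, pen down
RT 169: heading 270 -> 101
FD 11.5: (-10,0) -> (-12.194,11.289) [heading=101, draw]
FD 1.2: (-12.194,11.289) -> (-12.423,12.467) [heading=101, draw]
FD 6.4: (-12.423,12.467) -> (-13.644,18.749) [heading=101, draw]
FD 13.4: (-13.644,18.749) -> (-16.201,31.903) [heading=101, draw]
FD 14.4: (-16.201,31.903) -> (-18.949,46.038) [heading=101, draw]
Final: pos=(-18.949,46.038), heading=101, 5 segment(s) drawn

Segment endpoints: x in {-18.949, -16.201, -13.644, -12.423, -12.194, -10}, y in {0, 11.289, 12.467, 18.749, 31.903, 46.038}
xmin=-18.949, ymin=0, xmax=-10, ymax=46.038

Answer: -18.949 0 -10 46.038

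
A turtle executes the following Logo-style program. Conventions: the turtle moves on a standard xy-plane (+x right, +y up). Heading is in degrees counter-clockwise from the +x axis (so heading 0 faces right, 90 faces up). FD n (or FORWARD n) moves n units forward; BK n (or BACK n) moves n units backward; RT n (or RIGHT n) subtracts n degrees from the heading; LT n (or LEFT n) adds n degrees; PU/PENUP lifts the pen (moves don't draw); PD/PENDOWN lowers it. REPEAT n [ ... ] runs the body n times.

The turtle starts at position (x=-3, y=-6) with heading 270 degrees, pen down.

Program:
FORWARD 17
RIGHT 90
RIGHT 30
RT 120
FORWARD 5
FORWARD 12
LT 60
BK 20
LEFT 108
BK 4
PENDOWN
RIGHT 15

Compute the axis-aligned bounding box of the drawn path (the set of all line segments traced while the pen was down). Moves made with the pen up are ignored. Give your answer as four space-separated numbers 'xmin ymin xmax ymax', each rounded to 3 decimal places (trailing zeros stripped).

Executing turtle program step by step:
Start: pos=(-3,-6), heading=270, pen down
FD 17: (-3,-6) -> (-3,-23) [heading=270, draw]
RT 90: heading 270 -> 180
RT 30: heading 180 -> 150
RT 120: heading 150 -> 30
FD 5: (-3,-23) -> (1.33,-20.5) [heading=30, draw]
FD 12: (1.33,-20.5) -> (11.722,-14.5) [heading=30, draw]
LT 60: heading 30 -> 90
BK 20: (11.722,-14.5) -> (11.722,-34.5) [heading=90, draw]
LT 108: heading 90 -> 198
BK 4: (11.722,-34.5) -> (15.527,-33.264) [heading=198, draw]
PD: pen down
RT 15: heading 198 -> 183
Final: pos=(15.527,-33.264), heading=183, 5 segment(s) drawn

Segment endpoints: x in {-3, -3, 1.33, 11.722, 11.722, 15.527}, y in {-34.5, -33.264, -23, -20.5, -14.5, -6}
xmin=-3, ymin=-34.5, xmax=15.527, ymax=-6

Answer: -3 -34.5 15.527 -6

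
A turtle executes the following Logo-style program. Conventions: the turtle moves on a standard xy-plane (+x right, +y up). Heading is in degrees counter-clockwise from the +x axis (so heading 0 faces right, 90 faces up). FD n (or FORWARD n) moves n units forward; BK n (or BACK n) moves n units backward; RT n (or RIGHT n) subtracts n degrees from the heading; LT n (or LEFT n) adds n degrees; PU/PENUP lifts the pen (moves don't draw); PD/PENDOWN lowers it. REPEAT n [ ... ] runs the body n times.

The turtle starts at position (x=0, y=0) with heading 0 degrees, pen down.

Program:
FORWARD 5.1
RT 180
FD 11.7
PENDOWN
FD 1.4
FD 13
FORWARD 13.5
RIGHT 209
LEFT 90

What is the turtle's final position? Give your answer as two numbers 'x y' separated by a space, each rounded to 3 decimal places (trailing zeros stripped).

Answer: -34.5 0

Derivation:
Executing turtle program step by step:
Start: pos=(0,0), heading=0, pen down
FD 5.1: (0,0) -> (5.1,0) [heading=0, draw]
RT 180: heading 0 -> 180
FD 11.7: (5.1,0) -> (-6.6,0) [heading=180, draw]
PD: pen down
FD 1.4: (-6.6,0) -> (-8,0) [heading=180, draw]
FD 13: (-8,0) -> (-21,0) [heading=180, draw]
FD 13.5: (-21,0) -> (-34.5,0) [heading=180, draw]
RT 209: heading 180 -> 331
LT 90: heading 331 -> 61
Final: pos=(-34.5,0), heading=61, 5 segment(s) drawn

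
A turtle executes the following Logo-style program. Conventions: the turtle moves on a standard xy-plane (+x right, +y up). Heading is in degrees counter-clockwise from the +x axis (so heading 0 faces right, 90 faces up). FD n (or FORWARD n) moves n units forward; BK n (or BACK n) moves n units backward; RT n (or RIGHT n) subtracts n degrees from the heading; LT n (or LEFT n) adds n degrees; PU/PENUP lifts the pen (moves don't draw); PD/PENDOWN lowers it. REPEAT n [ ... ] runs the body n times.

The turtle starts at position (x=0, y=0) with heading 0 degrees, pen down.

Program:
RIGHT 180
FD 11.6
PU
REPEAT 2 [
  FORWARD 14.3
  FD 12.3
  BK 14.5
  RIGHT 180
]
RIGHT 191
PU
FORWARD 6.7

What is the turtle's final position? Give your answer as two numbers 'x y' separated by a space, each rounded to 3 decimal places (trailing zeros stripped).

Answer: -5.023 -1.278

Derivation:
Executing turtle program step by step:
Start: pos=(0,0), heading=0, pen down
RT 180: heading 0 -> 180
FD 11.6: (0,0) -> (-11.6,0) [heading=180, draw]
PU: pen up
REPEAT 2 [
  -- iteration 1/2 --
  FD 14.3: (-11.6,0) -> (-25.9,0) [heading=180, move]
  FD 12.3: (-25.9,0) -> (-38.2,0) [heading=180, move]
  BK 14.5: (-38.2,0) -> (-23.7,0) [heading=180, move]
  RT 180: heading 180 -> 0
  -- iteration 2/2 --
  FD 14.3: (-23.7,0) -> (-9.4,0) [heading=0, move]
  FD 12.3: (-9.4,0) -> (2.9,0) [heading=0, move]
  BK 14.5: (2.9,0) -> (-11.6,0) [heading=0, move]
  RT 180: heading 0 -> 180
]
RT 191: heading 180 -> 349
PU: pen up
FD 6.7: (-11.6,0) -> (-5.023,-1.278) [heading=349, move]
Final: pos=(-5.023,-1.278), heading=349, 1 segment(s) drawn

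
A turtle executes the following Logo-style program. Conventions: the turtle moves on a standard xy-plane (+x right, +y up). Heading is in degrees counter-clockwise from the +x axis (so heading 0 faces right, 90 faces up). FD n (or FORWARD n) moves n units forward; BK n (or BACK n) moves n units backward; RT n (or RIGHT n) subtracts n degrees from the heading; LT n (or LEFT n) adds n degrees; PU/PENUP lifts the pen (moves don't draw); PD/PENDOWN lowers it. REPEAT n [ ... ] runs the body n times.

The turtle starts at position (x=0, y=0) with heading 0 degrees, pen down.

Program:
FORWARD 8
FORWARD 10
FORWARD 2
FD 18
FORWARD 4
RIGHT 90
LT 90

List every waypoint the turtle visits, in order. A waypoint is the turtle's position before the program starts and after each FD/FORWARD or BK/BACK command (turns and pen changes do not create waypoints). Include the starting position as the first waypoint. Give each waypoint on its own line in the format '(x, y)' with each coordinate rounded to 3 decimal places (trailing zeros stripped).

Executing turtle program step by step:
Start: pos=(0,0), heading=0, pen down
FD 8: (0,0) -> (8,0) [heading=0, draw]
FD 10: (8,0) -> (18,0) [heading=0, draw]
FD 2: (18,0) -> (20,0) [heading=0, draw]
FD 18: (20,0) -> (38,0) [heading=0, draw]
FD 4: (38,0) -> (42,0) [heading=0, draw]
RT 90: heading 0 -> 270
LT 90: heading 270 -> 0
Final: pos=(42,0), heading=0, 5 segment(s) drawn
Waypoints (6 total):
(0, 0)
(8, 0)
(18, 0)
(20, 0)
(38, 0)
(42, 0)

Answer: (0, 0)
(8, 0)
(18, 0)
(20, 0)
(38, 0)
(42, 0)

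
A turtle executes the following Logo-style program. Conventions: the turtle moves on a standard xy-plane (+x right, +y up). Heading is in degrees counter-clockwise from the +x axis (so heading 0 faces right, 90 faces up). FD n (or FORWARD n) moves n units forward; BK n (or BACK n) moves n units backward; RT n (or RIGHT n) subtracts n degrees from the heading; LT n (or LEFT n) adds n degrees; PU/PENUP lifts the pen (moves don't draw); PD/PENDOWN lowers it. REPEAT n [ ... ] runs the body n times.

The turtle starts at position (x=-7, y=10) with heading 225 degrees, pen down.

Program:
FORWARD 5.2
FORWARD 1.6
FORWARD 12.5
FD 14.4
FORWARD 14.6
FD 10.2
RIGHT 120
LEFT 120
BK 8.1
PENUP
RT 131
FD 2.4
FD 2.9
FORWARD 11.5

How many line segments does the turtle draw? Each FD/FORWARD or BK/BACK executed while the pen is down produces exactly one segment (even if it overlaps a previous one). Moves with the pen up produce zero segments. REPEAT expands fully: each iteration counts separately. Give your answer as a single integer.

Answer: 7

Derivation:
Executing turtle program step by step:
Start: pos=(-7,10), heading=225, pen down
FD 5.2: (-7,10) -> (-10.677,6.323) [heading=225, draw]
FD 1.6: (-10.677,6.323) -> (-11.808,5.192) [heading=225, draw]
FD 12.5: (-11.808,5.192) -> (-20.647,-3.647) [heading=225, draw]
FD 14.4: (-20.647,-3.647) -> (-30.829,-13.829) [heading=225, draw]
FD 14.6: (-30.829,-13.829) -> (-41.153,-24.153) [heading=225, draw]
FD 10.2: (-41.153,-24.153) -> (-48.366,-31.366) [heading=225, draw]
RT 120: heading 225 -> 105
LT 120: heading 105 -> 225
BK 8.1: (-48.366,-31.366) -> (-42.638,-25.638) [heading=225, draw]
PU: pen up
RT 131: heading 225 -> 94
FD 2.4: (-42.638,-25.638) -> (-42.806,-23.244) [heading=94, move]
FD 2.9: (-42.806,-23.244) -> (-43.008,-20.351) [heading=94, move]
FD 11.5: (-43.008,-20.351) -> (-43.81,-8.879) [heading=94, move]
Final: pos=(-43.81,-8.879), heading=94, 7 segment(s) drawn
Segments drawn: 7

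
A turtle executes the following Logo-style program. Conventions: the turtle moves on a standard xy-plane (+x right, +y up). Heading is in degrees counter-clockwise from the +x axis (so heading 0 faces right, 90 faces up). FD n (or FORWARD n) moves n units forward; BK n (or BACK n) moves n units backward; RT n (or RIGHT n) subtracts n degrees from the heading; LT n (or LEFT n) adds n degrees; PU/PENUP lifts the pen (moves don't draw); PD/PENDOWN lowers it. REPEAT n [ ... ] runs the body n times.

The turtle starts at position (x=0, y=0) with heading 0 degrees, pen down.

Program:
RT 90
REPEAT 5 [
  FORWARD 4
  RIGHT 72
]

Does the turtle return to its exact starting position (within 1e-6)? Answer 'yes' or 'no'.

Executing turtle program step by step:
Start: pos=(0,0), heading=0, pen down
RT 90: heading 0 -> 270
REPEAT 5 [
  -- iteration 1/5 --
  FD 4: (0,0) -> (0,-4) [heading=270, draw]
  RT 72: heading 270 -> 198
  -- iteration 2/5 --
  FD 4: (0,-4) -> (-3.804,-5.236) [heading=198, draw]
  RT 72: heading 198 -> 126
  -- iteration 3/5 --
  FD 4: (-3.804,-5.236) -> (-6.155,-2) [heading=126, draw]
  RT 72: heading 126 -> 54
  -- iteration 4/5 --
  FD 4: (-6.155,-2) -> (-3.804,1.236) [heading=54, draw]
  RT 72: heading 54 -> 342
  -- iteration 5/5 --
  FD 4: (-3.804,1.236) -> (0,0) [heading=342, draw]
  RT 72: heading 342 -> 270
]
Final: pos=(0,0), heading=270, 5 segment(s) drawn

Start position: (0, 0)
Final position: (0, 0)
Distance = 0; < 1e-6 -> CLOSED

Answer: yes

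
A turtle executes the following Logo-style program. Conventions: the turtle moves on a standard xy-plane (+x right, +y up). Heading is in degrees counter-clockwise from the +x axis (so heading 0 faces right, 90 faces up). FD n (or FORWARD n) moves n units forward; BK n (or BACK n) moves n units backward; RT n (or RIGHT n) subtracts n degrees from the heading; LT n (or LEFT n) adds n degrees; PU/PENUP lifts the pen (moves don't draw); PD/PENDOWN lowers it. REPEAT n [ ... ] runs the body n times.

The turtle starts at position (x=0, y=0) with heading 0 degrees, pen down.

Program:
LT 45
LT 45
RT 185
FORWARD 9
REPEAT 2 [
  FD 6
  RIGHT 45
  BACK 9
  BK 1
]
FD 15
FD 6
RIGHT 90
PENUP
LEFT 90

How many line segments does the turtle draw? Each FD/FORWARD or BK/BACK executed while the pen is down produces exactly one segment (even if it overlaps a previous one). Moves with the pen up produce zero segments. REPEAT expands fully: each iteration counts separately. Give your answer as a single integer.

Answer: 9

Derivation:
Executing turtle program step by step:
Start: pos=(0,0), heading=0, pen down
LT 45: heading 0 -> 45
LT 45: heading 45 -> 90
RT 185: heading 90 -> 265
FD 9: (0,0) -> (-0.784,-8.966) [heading=265, draw]
REPEAT 2 [
  -- iteration 1/2 --
  FD 6: (-0.784,-8.966) -> (-1.307,-14.943) [heading=265, draw]
  RT 45: heading 265 -> 220
  BK 9: (-1.307,-14.943) -> (5.587,-9.158) [heading=220, draw]
  BK 1: (5.587,-9.158) -> (6.353,-8.515) [heading=220, draw]
  -- iteration 2/2 --
  FD 6: (6.353,-8.515) -> (1.757,-12.372) [heading=220, draw]
  RT 45: heading 220 -> 175
  BK 9: (1.757,-12.372) -> (10.723,-13.156) [heading=175, draw]
  BK 1: (10.723,-13.156) -> (11.719,-13.243) [heading=175, draw]
]
FD 15: (11.719,-13.243) -> (-3.224,-11.936) [heading=175, draw]
FD 6: (-3.224,-11.936) -> (-9.201,-11.413) [heading=175, draw]
RT 90: heading 175 -> 85
PU: pen up
LT 90: heading 85 -> 175
Final: pos=(-9.201,-11.413), heading=175, 9 segment(s) drawn
Segments drawn: 9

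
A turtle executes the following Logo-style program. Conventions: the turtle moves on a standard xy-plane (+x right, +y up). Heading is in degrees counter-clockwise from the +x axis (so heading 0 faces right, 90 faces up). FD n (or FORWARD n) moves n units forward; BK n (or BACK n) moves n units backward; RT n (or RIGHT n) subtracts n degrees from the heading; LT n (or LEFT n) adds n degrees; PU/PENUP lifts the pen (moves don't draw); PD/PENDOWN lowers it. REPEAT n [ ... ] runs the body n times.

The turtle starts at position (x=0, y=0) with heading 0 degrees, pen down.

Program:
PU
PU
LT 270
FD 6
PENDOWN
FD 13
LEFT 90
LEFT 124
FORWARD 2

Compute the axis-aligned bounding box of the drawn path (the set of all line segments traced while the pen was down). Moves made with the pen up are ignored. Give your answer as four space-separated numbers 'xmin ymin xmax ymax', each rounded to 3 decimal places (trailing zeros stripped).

Executing turtle program step by step:
Start: pos=(0,0), heading=0, pen down
PU: pen up
PU: pen up
LT 270: heading 0 -> 270
FD 6: (0,0) -> (0,-6) [heading=270, move]
PD: pen down
FD 13: (0,-6) -> (0,-19) [heading=270, draw]
LT 90: heading 270 -> 0
LT 124: heading 0 -> 124
FD 2: (0,-19) -> (-1.118,-17.342) [heading=124, draw]
Final: pos=(-1.118,-17.342), heading=124, 2 segment(s) drawn

Segment endpoints: x in {-1.118, 0, 0}, y in {-19, -17.342, -6}
xmin=-1.118, ymin=-19, xmax=0, ymax=-6

Answer: -1.118 -19 0 -6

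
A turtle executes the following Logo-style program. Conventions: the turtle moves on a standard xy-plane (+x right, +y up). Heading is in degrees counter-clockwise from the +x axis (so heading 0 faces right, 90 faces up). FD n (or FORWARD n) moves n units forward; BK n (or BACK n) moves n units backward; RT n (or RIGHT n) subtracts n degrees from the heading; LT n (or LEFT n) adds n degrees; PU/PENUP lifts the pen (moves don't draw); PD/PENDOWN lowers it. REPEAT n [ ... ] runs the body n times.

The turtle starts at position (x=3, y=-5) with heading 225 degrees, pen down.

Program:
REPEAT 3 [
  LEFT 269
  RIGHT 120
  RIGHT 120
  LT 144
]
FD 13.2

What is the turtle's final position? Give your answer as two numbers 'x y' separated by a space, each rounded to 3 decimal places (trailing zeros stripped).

Executing turtle program step by step:
Start: pos=(3,-5), heading=225, pen down
REPEAT 3 [
  -- iteration 1/3 --
  LT 269: heading 225 -> 134
  RT 120: heading 134 -> 14
  RT 120: heading 14 -> 254
  LT 144: heading 254 -> 38
  -- iteration 2/3 --
  LT 269: heading 38 -> 307
  RT 120: heading 307 -> 187
  RT 120: heading 187 -> 67
  LT 144: heading 67 -> 211
  -- iteration 3/3 --
  LT 269: heading 211 -> 120
  RT 120: heading 120 -> 0
  RT 120: heading 0 -> 240
  LT 144: heading 240 -> 24
]
FD 13.2: (3,-5) -> (15.059,0.369) [heading=24, draw]
Final: pos=(15.059,0.369), heading=24, 1 segment(s) drawn

Answer: 15.059 0.369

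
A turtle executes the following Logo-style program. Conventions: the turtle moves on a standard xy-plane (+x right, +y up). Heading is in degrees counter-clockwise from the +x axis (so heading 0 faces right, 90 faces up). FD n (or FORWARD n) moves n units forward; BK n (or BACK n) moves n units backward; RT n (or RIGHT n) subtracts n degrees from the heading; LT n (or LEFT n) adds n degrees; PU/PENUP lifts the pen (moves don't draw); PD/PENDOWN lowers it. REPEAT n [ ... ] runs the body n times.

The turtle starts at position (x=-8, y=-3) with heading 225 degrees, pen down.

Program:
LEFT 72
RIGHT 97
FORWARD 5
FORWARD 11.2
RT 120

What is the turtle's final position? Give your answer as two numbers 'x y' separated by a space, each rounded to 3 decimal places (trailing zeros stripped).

Answer: -23.223 -8.541

Derivation:
Executing turtle program step by step:
Start: pos=(-8,-3), heading=225, pen down
LT 72: heading 225 -> 297
RT 97: heading 297 -> 200
FD 5: (-8,-3) -> (-12.698,-4.71) [heading=200, draw]
FD 11.2: (-12.698,-4.71) -> (-23.223,-8.541) [heading=200, draw]
RT 120: heading 200 -> 80
Final: pos=(-23.223,-8.541), heading=80, 2 segment(s) drawn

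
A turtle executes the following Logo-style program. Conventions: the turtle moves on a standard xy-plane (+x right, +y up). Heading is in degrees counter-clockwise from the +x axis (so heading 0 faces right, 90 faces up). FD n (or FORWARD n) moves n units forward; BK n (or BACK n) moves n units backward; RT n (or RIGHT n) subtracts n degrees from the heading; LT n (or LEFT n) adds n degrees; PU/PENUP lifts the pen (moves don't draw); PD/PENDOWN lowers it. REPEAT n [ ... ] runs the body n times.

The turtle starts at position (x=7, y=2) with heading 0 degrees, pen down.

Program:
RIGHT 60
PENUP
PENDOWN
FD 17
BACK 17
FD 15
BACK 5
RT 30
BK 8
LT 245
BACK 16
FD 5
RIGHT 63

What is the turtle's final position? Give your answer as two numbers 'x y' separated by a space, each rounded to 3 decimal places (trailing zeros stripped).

Executing turtle program step by step:
Start: pos=(7,2), heading=0, pen down
RT 60: heading 0 -> 300
PU: pen up
PD: pen down
FD 17: (7,2) -> (15.5,-12.722) [heading=300, draw]
BK 17: (15.5,-12.722) -> (7,2) [heading=300, draw]
FD 15: (7,2) -> (14.5,-10.99) [heading=300, draw]
BK 5: (14.5,-10.99) -> (12,-6.66) [heading=300, draw]
RT 30: heading 300 -> 270
BK 8: (12,-6.66) -> (12,1.34) [heading=270, draw]
LT 245: heading 270 -> 155
BK 16: (12,1.34) -> (26.501,-5.422) [heading=155, draw]
FD 5: (26.501,-5.422) -> (21.969,-3.309) [heading=155, draw]
RT 63: heading 155 -> 92
Final: pos=(21.969,-3.309), heading=92, 7 segment(s) drawn

Answer: 21.969 -3.309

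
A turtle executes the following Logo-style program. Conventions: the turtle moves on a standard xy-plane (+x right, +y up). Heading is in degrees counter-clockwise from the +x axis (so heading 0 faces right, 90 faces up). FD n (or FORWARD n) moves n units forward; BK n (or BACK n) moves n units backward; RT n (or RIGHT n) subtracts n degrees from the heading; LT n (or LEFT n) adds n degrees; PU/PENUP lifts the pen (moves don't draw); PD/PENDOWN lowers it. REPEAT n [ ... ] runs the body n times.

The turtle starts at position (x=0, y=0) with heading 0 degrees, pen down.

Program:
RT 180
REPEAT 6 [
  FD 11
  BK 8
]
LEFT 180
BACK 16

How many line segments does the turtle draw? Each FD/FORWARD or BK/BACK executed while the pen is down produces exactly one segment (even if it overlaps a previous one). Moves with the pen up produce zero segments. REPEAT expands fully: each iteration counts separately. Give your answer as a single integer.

Executing turtle program step by step:
Start: pos=(0,0), heading=0, pen down
RT 180: heading 0 -> 180
REPEAT 6 [
  -- iteration 1/6 --
  FD 11: (0,0) -> (-11,0) [heading=180, draw]
  BK 8: (-11,0) -> (-3,0) [heading=180, draw]
  -- iteration 2/6 --
  FD 11: (-3,0) -> (-14,0) [heading=180, draw]
  BK 8: (-14,0) -> (-6,0) [heading=180, draw]
  -- iteration 3/6 --
  FD 11: (-6,0) -> (-17,0) [heading=180, draw]
  BK 8: (-17,0) -> (-9,0) [heading=180, draw]
  -- iteration 4/6 --
  FD 11: (-9,0) -> (-20,0) [heading=180, draw]
  BK 8: (-20,0) -> (-12,0) [heading=180, draw]
  -- iteration 5/6 --
  FD 11: (-12,0) -> (-23,0) [heading=180, draw]
  BK 8: (-23,0) -> (-15,0) [heading=180, draw]
  -- iteration 6/6 --
  FD 11: (-15,0) -> (-26,0) [heading=180, draw]
  BK 8: (-26,0) -> (-18,0) [heading=180, draw]
]
LT 180: heading 180 -> 0
BK 16: (-18,0) -> (-34,0) [heading=0, draw]
Final: pos=(-34,0), heading=0, 13 segment(s) drawn
Segments drawn: 13

Answer: 13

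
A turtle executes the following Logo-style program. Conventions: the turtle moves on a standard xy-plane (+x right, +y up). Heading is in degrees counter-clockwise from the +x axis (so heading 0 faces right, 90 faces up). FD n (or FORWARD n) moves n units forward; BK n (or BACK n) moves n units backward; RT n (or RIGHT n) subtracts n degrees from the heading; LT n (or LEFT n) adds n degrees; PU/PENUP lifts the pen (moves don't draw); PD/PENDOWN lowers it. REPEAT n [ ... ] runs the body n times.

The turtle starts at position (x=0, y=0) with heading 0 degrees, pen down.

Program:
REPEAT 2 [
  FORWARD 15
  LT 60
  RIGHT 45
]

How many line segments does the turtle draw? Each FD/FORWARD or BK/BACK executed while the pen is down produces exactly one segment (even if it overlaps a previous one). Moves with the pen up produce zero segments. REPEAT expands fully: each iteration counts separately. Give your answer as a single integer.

Executing turtle program step by step:
Start: pos=(0,0), heading=0, pen down
REPEAT 2 [
  -- iteration 1/2 --
  FD 15: (0,0) -> (15,0) [heading=0, draw]
  LT 60: heading 0 -> 60
  RT 45: heading 60 -> 15
  -- iteration 2/2 --
  FD 15: (15,0) -> (29.489,3.882) [heading=15, draw]
  LT 60: heading 15 -> 75
  RT 45: heading 75 -> 30
]
Final: pos=(29.489,3.882), heading=30, 2 segment(s) drawn
Segments drawn: 2

Answer: 2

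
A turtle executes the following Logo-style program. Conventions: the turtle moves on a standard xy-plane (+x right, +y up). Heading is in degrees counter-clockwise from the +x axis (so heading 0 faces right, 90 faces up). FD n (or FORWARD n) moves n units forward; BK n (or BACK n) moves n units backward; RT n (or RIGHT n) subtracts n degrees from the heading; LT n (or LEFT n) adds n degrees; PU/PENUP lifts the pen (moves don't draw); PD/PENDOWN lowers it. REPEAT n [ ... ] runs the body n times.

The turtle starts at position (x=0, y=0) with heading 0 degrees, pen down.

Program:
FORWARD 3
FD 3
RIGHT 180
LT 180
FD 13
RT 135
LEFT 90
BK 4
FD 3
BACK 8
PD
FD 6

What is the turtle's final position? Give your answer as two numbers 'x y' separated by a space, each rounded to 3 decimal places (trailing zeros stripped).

Answer: 16.879 2.121

Derivation:
Executing turtle program step by step:
Start: pos=(0,0), heading=0, pen down
FD 3: (0,0) -> (3,0) [heading=0, draw]
FD 3: (3,0) -> (6,0) [heading=0, draw]
RT 180: heading 0 -> 180
LT 180: heading 180 -> 0
FD 13: (6,0) -> (19,0) [heading=0, draw]
RT 135: heading 0 -> 225
LT 90: heading 225 -> 315
BK 4: (19,0) -> (16.172,2.828) [heading=315, draw]
FD 3: (16.172,2.828) -> (18.293,0.707) [heading=315, draw]
BK 8: (18.293,0.707) -> (12.636,6.364) [heading=315, draw]
PD: pen down
FD 6: (12.636,6.364) -> (16.879,2.121) [heading=315, draw]
Final: pos=(16.879,2.121), heading=315, 7 segment(s) drawn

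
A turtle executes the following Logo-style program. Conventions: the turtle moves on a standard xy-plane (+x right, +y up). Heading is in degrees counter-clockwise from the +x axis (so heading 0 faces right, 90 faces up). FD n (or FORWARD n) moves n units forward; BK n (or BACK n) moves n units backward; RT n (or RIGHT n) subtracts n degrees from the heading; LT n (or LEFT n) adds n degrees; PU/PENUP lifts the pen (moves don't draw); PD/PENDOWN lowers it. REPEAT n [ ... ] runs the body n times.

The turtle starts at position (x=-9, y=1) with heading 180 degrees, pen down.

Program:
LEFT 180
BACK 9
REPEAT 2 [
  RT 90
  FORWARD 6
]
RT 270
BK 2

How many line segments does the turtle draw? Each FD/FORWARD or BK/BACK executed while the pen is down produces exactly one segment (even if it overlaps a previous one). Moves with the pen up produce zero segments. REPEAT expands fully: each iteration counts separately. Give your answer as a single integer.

Answer: 4

Derivation:
Executing turtle program step by step:
Start: pos=(-9,1), heading=180, pen down
LT 180: heading 180 -> 0
BK 9: (-9,1) -> (-18,1) [heading=0, draw]
REPEAT 2 [
  -- iteration 1/2 --
  RT 90: heading 0 -> 270
  FD 6: (-18,1) -> (-18,-5) [heading=270, draw]
  -- iteration 2/2 --
  RT 90: heading 270 -> 180
  FD 6: (-18,-5) -> (-24,-5) [heading=180, draw]
]
RT 270: heading 180 -> 270
BK 2: (-24,-5) -> (-24,-3) [heading=270, draw]
Final: pos=(-24,-3), heading=270, 4 segment(s) drawn
Segments drawn: 4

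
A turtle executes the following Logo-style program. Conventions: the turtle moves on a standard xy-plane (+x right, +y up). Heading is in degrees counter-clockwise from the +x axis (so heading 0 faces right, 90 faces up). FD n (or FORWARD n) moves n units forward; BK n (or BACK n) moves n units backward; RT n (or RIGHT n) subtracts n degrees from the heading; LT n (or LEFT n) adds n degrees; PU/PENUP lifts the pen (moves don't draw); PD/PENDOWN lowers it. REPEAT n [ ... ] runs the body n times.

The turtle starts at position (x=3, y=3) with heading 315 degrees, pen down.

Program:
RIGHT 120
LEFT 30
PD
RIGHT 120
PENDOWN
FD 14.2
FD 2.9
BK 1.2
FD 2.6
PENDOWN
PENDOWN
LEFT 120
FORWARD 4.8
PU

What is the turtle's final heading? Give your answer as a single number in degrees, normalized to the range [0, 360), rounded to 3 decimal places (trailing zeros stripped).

Executing turtle program step by step:
Start: pos=(3,3), heading=315, pen down
RT 120: heading 315 -> 195
LT 30: heading 195 -> 225
PD: pen down
RT 120: heading 225 -> 105
PD: pen down
FD 14.2: (3,3) -> (-0.675,16.716) [heading=105, draw]
FD 2.9: (-0.675,16.716) -> (-1.426,19.517) [heading=105, draw]
BK 1.2: (-1.426,19.517) -> (-1.115,18.358) [heading=105, draw]
FD 2.6: (-1.115,18.358) -> (-1.788,20.87) [heading=105, draw]
PD: pen down
PD: pen down
LT 120: heading 105 -> 225
FD 4.8: (-1.788,20.87) -> (-5.182,17.476) [heading=225, draw]
PU: pen up
Final: pos=(-5.182,17.476), heading=225, 5 segment(s) drawn

Answer: 225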